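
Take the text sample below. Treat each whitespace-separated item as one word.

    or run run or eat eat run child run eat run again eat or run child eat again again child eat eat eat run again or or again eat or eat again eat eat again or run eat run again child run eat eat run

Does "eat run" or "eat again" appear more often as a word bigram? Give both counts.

"eat run": 5 occurrences
"eat again": 3 occurrences

"eat run" (5 vs 3)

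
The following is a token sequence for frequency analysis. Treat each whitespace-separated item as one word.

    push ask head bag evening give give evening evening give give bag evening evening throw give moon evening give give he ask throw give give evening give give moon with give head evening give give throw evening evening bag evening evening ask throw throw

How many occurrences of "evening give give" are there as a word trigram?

5

Scanning the 42 overlapping trigram windows for "evening give give":
  position 5–7: evening give give
  position 9–11: evening give give
  position 18–20: evening give give
  position 26–28: evening give give
  position 33–35: evening give give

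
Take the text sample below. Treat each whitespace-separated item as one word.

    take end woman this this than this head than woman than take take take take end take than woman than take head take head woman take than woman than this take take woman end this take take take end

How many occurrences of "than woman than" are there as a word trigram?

Scanning the 37 overlapping trigram windows for "than woman than":
  position 9–11: than woman than
  position 18–20: than woman than
  position 27–29: than woman than

3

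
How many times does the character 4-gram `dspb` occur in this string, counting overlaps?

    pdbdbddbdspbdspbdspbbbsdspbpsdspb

5

Sliding a length-4 window over the 33 characters (30 positions):
  position 9–12: dspb
  position 13–16: dspb
  position 17–20: dspb
  position 24–27: dspb
  position 30–33: dspb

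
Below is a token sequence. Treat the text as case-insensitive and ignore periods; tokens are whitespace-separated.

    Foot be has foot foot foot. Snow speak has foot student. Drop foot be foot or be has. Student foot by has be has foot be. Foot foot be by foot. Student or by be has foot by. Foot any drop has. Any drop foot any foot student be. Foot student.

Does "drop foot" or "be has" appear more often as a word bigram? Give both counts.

"drop foot": 2 occurrences
"be has": 4 occurrences

"be has" (4 vs 2)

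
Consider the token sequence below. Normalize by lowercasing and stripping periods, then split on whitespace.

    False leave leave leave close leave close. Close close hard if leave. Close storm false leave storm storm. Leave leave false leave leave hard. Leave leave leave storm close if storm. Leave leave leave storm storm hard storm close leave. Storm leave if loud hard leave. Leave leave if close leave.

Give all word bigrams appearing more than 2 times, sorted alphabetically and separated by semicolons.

close leave; false leave; leave close; leave leave; leave storm; storm leave

Bigram counts meeting the condition (more than 2 times):
  close leave: 3
  false leave: 3
  leave close: 3
  leave leave: 10
  leave storm: 4
  storm leave: 3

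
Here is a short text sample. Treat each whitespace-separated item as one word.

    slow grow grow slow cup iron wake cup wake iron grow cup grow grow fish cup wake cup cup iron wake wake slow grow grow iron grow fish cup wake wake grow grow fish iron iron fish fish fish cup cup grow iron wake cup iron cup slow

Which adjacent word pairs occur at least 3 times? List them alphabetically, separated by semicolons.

cup iron; cup wake; fish cup; grow fish; grow grow; iron wake; wake cup

Bigram counts meeting the condition (at least 3 times):
  cup iron: 3
  cup wake: 3
  fish cup: 3
  grow fish: 3
  grow grow: 4
  iron wake: 3
  wake cup: 3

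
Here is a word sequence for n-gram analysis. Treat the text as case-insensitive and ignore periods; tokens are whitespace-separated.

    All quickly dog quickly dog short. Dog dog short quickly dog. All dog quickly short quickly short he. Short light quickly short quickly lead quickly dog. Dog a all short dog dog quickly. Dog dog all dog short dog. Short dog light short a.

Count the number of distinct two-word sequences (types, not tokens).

44 tokens → 43 bigram windows in total.
Repeated bigrams (each contributes count−1 duplicates):
  quickly dog: 5
  dog dog: 4
  dog short: 4
  short dog: 4
  dog quickly: 3
  quickly short: 3
  short quickly: 3
  all dog: 2
  … (1 more repeated)
21 duplicate windows → 43 − 21 = 22 distinct.

22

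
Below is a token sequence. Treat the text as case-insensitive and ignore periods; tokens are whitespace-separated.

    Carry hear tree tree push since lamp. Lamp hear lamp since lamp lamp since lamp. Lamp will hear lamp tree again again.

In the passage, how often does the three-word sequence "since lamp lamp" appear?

3

Scanning the 20 overlapping trigram windows for "since lamp lamp":
  position 6–8: since lamp lamp
  position 11–13: since lamp lamp
  position 14–16: since lamp lamp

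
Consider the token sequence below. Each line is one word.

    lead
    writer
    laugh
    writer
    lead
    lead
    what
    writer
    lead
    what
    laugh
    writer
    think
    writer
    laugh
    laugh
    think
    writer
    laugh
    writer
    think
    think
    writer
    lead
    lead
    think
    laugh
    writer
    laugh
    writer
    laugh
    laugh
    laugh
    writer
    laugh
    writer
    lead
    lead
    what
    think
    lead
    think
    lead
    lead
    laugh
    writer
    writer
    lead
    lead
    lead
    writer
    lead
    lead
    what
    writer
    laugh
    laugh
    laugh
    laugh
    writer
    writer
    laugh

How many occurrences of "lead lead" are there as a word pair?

7

Scanning the 61 overlapping bigram windows for "lead lead":
  position 5–6: lead lead
  position 24–25: lead lead
  position 37–38: lead lead
  position 43–44: lead lead
  position 48–49: lead lead
  position 49–50: lead lead
  position 52–53: lead lead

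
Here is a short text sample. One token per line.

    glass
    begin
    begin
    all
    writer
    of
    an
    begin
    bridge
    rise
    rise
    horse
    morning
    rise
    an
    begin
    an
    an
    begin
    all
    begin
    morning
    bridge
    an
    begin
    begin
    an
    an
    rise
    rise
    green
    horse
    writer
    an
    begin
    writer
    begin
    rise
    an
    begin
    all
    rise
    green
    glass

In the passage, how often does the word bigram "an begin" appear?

6

Scanning the 43 overlapping bigram windows for "an begin":
  position 7–8: an begin
  position 15–16: an begin
  position 18–19: an begin
  position 24–25: an begin
  position 34–35: an begin
  position 39–40: an begin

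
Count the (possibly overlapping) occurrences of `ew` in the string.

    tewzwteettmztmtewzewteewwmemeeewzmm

Sliding a length-2 window over the 35 characters (34 positions):
  position 2–3: ew
  position 16–17: ew
  position 19–20: ew
  position 23–24: ew
  position 31–32: ew

5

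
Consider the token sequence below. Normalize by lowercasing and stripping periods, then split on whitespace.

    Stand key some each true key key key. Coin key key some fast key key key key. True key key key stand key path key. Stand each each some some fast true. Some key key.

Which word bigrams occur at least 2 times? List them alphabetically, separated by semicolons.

key key; key some; key stand; some fast; stand key; true key

Bigram counts meeting the condition (at least 2 times):
  key key: 9
  key some: 2
  key stand: 2
  some fast: 2
  stand key: 2
  true key: 2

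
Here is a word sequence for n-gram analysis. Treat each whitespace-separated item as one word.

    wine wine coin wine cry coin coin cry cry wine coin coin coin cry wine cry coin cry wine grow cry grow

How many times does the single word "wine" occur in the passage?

Scanning the 22 tokens for "wine":
  position 1: wine
  position 2: wine
  position 4: wine
  position 10: wine
  position 15: wine
  position 19: wine

6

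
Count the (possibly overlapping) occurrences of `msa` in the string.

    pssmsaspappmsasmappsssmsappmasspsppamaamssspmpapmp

3

Sliding a length-3 window over the 50 characters (48 positions):
  position 4–6: msa
  position 12–14: msa
  position 23–25: msa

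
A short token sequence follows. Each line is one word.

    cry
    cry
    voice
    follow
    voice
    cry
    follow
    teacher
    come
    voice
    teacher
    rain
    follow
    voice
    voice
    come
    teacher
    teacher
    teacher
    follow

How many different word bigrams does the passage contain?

20 tokens → 19 bigram windows in total.
Repeated bigrams (each contributes count−1 duplicates):
  follow voice: 2
  teacher teacher: 2
2 duplicate windows → 19 − 2 = 17 distinct.

17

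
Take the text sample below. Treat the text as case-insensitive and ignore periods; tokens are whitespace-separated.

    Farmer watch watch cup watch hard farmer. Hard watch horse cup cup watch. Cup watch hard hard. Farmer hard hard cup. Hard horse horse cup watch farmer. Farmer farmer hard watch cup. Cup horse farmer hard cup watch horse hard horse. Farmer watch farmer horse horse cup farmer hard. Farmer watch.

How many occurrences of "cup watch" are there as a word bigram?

Scanning the 50 overlapping bigram windows for "cup watch":
  position 4–5: cup watch
  position 12–13: cup watch
  position 14–15: cup watch
  position 25–26: cup watch
  position 37–38: cup watch

5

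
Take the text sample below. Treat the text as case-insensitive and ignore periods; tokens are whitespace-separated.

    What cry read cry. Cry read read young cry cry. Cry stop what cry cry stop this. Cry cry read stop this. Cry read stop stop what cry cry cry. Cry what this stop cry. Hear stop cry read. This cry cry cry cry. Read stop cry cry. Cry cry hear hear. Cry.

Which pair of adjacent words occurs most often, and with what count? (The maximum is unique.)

Bigram frequencies (highest first):
  cry cry: 14
  cry read: 6
  what cry: 3
  this cry: 3
  read stop: 3
  stop cry: 3
  … (16 more, each ≤ 2)

"cry cry", 14 times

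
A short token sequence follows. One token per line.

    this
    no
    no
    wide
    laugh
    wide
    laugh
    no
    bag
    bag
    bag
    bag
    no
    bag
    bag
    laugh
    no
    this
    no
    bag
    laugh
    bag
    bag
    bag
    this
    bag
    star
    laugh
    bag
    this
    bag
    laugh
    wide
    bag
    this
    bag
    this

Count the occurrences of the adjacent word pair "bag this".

Scanning the 36 overlapping bigram windows for "bag this":
  position 24–25: bag this
  position 29–30: bag this
  position 34–35: bag this
  position 36–37: bag this

4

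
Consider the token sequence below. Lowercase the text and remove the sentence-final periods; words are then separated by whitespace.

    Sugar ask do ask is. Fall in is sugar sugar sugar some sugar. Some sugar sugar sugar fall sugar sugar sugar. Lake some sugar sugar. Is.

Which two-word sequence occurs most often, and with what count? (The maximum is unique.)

"sugar sugar", 7 times

Bigram frequencies (highest first):
  sugar sugar: 7
  some sugar: 3
  sugar some: 2
  sugar ask: 1
  ask do: 1
  do ask: 1
  … (10 more, each ≤ 1)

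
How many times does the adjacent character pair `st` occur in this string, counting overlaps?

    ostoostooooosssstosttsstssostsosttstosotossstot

9

Sliding a length-2 window over the 47 characters (46 positions):
  position 2–3: st
  position 6–7: st
  position 16–17: st
  position 19–20: st
  position 23–24: st
  position 28–29: st
  position 32–33: st
  position 35–36: st
  position 44–45: st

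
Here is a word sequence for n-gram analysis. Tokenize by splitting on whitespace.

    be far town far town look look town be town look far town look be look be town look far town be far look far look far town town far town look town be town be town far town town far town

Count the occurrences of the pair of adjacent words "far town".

8

Scanning the 41 overlapping bigram windows for "far town":
  position 2–3: far town
  position 4–5: far town
  position 12–13: far town
  position 20–21: far town
  position 27–28: far town
  position 30–31: far town
  position 38–39: far town
  position 41–42: far town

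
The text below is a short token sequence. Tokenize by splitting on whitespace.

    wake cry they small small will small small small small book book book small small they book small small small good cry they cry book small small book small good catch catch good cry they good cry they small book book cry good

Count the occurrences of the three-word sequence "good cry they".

3

Scanning the 41 overlapping trigram windows for "good cry they":
  position 21–23: good cry they
  position 33–35: good cry they
  position 36–38: good cry they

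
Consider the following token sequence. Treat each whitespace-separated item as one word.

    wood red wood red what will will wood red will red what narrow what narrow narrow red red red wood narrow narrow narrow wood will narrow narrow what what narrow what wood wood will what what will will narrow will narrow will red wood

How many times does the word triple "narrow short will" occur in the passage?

0

Scanning the 42 overlapping trigram windows for "narrow short will":
  (none found)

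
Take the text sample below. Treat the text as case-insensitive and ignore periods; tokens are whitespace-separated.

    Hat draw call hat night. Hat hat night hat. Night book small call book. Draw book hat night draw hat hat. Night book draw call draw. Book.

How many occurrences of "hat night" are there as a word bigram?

Scanning the 26 overlapping bigram windows for "hat night":
  position 4–5: hat night
  position 7–8: hat night
  position 9–10: hat night
  position 17–18: hat night
  position 21–22: hat night

5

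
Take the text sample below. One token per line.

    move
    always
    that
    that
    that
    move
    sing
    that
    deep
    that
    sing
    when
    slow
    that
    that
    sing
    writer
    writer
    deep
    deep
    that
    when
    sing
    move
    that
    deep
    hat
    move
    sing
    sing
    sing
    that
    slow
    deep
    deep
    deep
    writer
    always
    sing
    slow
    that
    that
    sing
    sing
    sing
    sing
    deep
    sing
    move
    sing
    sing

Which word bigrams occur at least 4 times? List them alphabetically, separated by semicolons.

sing sing; that that

Bigram counts meeting the condition (at least 4 times):
  sing sing: 6
  that that: 4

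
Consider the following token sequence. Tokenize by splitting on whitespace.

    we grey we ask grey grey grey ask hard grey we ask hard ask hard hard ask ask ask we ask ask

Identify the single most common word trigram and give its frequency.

"grey we ask", 2 times

Trigram frequencies (highest first):
  grey we ask: 2
  we grey we: 1
  we ask grey: 1
  ask grey grey: 1
  grey grey grey: 1
  grey grey ask: 1
  … (13 more, each ≤ 1)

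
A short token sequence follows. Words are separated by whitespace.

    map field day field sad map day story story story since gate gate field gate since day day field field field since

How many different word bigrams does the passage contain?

22 tokens → 21 bigram windows in total.
Repeated bigrams (each contributes count−1 duplicates):
  day field: 2
  field field: 2
  story story: 2
3 duplicate windows → 21 − 3 = 18 distinct.

18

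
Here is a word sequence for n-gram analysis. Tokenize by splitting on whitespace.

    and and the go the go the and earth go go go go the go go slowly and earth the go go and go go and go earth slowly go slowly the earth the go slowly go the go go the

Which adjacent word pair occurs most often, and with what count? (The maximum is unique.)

Bigram frequencies (highest first):
  go go: 7
  the go: 6
  go the: 5
  go slowly: 3
  and earth: 2
  earth the: 2
  … (12 more, each ≤ 2)

"go go", 7 times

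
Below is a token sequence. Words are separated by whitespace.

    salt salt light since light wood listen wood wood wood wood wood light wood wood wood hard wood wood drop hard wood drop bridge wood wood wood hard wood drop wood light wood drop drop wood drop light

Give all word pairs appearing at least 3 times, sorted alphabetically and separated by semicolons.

hard wood; light wood; wood drop; wood wood

Bigram counts meeting the condition (at least 3 times):
  hard wood: 3
  light wood: 3
  wood drop: 5
  wood wood: 9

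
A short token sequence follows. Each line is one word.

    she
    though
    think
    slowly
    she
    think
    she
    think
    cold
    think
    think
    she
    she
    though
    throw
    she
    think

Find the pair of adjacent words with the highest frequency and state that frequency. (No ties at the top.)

"she think", 3 times

Bigram frequencies (highest first):
  she think: 3
  she though: 2
  think she: 2
  though think: 1
  think slowly: 1
  slowly she: 1
  … (6 more, each ≤ 1)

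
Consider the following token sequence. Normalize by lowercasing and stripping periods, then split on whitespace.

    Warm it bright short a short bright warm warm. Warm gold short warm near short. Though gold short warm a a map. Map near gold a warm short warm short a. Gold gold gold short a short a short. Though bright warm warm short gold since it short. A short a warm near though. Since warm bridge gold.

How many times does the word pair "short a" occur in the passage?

Scanning the 57 overlapping bigram windows for "short a":
  position 4–5: short a
  position 30–31: short a
  position 35–36: short a
  position 37–38: short a
  position 48–49: short a
  position 50–51: short a

6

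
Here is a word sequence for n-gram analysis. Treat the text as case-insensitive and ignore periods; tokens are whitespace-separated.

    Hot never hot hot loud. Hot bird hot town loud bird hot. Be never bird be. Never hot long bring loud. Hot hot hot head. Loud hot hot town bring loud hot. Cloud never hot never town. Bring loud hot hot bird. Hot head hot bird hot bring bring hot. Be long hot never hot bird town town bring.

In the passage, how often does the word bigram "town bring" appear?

Scanning the 58 overlapping bigram windows for "town bring":
  position 29–30: town bring
  position 37–38: town bring
  position 58–59: town bring

3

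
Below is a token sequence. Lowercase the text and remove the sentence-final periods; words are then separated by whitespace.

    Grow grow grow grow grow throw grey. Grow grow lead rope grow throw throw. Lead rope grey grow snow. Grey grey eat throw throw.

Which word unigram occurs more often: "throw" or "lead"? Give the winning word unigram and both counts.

"throw": 5 occurrences
"lead": 2 occurrences

"throw" (5 vs 2)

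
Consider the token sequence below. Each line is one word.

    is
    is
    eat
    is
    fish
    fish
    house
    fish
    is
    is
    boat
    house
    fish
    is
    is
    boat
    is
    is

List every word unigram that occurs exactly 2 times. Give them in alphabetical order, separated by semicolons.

boat; house

Unigram counts meeting the condition (exactly 2 times):
  boat: 2
  house: 2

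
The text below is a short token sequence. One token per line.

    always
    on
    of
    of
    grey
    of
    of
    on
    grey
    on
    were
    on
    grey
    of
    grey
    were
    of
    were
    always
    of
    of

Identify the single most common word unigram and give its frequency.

"of", 8 times

Unigram frequencies (highest first):
  of: 8
  on: 4
  grey: 4
  were: 3
  always: 2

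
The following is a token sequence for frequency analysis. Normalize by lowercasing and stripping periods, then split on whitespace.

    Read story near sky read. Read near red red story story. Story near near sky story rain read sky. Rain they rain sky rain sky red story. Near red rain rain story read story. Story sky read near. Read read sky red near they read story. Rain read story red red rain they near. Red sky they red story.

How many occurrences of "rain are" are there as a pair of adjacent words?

Scanning the 58 overlapping bigram windows for "rain are":
  (none found)

0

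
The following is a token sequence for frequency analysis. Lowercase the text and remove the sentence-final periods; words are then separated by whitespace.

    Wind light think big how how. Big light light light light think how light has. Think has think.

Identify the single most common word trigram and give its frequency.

Trigram frequencies (highest first):
  light light light: 2
  wind light think: 1
  light think big: 1
  think big how: 1
  big how how: 1
  how how big: 1
  … (9 more, each ≤ 1)

"light light light", 2 times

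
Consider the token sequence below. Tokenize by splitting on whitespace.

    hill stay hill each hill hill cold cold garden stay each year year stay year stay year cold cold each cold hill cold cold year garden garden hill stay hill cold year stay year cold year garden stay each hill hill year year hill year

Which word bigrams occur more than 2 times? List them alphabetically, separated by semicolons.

Bigram counts meeting the condition (more than 2 times):
  cold cold: 3
  cold year: 3
  hill cold: 3
  stay year: 3
  year stay: 3

cold cold; cold year; hill cold; stay year; year stay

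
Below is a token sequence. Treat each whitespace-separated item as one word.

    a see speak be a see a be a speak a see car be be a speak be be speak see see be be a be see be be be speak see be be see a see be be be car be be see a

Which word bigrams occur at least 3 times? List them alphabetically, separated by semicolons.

a see; be a; be be; be see; see a; see be

Bigram counts meeting the condition (at least 3 times):
  a see: 4
  be a: 4
  be be: 9
  be see: 3
  see a: 3
  see be: 4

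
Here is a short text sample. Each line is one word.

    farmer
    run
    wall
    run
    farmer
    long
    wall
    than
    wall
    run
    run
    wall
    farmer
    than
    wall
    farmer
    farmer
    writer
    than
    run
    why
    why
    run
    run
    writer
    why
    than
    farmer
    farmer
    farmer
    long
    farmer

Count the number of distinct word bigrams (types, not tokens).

32 tokens → 31 bigram windows in total.
Repeated bigrams (each contributes count−1 duplicates):
  farmer farmer: 3
  farmer long: 2
  run run: 2
  run wall: 2
  than wall: 2
  wall farmer: 2
  wall run: 2
8 duplicate windows → 31 − 8 = 23 distinct.

23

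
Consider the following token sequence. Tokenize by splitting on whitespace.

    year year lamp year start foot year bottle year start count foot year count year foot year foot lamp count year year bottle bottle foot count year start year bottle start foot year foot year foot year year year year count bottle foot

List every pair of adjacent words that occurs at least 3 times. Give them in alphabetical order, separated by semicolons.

Bigram counts meeting the condition (at least 3 times):
  count year: 3
  foot year: 6
  year bottle: 3
  year foot: 4
  year start: 3
  year year: 5

count year; foot year; year bottle; year foot; year start; year year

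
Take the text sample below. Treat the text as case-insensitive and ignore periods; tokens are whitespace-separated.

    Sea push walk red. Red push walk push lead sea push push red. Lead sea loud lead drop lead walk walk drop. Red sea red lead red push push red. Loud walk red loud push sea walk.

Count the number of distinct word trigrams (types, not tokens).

34

37 tokens → 35 trigram windows in total.
Repeated trigrams (each contributes count−1 duplicates):
  push push red: 2
1 duplicate windows → 35 − 1 = 34 distinct.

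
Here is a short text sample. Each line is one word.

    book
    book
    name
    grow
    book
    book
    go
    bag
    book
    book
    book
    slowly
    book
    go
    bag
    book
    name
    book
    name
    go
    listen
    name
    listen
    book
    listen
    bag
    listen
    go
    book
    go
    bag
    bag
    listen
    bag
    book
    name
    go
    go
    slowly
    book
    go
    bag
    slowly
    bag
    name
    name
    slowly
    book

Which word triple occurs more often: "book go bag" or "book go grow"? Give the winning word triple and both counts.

"book go bag": 4 occurrences
"book go grow": 0 occurrences

"book go bag" (4 vs 0)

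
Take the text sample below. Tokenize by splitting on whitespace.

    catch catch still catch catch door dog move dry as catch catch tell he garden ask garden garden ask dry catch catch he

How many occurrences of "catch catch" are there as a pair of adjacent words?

4

Scanning the 22 overlapping bigram windows for "catch catch":
  position 1–2: catch catch
  position 4–5: catch catch
  position 11–12: catch catch
  position 21–22: catch catch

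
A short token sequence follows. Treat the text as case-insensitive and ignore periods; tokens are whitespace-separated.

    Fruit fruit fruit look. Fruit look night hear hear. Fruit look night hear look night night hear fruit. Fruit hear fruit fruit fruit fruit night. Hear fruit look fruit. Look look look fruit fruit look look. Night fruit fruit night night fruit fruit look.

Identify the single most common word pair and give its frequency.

Bigram frequencies (highest first):
  fruit fruit: 9
  fruit look: 7
  look night: 4
  night hear: 4
  hear fruit: 4
  look fruit: 3
  … (7 more, each ≤ 3)

"fruit fruit", 9 times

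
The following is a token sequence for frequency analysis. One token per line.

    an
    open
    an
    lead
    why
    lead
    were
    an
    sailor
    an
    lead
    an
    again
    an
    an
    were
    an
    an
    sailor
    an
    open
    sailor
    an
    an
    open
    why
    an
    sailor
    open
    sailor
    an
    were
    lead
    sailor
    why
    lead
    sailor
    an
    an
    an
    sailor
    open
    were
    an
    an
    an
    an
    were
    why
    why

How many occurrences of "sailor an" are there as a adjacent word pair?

5

Scanning the 49 overlapping bigram windows for "sailor an":
  position 9–10: sailor an
  position 19–20: sailor an
  position 22–23: sailor an
  position 30–31: sailor an
  position 37–38: sailor an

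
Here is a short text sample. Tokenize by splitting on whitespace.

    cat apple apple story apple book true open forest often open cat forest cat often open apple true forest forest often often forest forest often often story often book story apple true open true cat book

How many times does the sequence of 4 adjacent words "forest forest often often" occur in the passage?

Scanning the 33 overlapping 4-gram windows for "forest forest often often":
  position 19–22: forest forest often often
  position 23–26: forest forest often often

2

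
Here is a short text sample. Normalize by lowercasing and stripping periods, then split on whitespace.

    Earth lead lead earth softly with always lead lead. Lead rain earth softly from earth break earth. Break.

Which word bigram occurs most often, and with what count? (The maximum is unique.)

"lead lead", 3 times

Bigram frequencies (highest first):
  lead lead: 3
  earth softly: 2
  earth break: 2
  earth lead: 1
  lead earth: 1
  softly with: 1
  … (7 more, each ≤ 1)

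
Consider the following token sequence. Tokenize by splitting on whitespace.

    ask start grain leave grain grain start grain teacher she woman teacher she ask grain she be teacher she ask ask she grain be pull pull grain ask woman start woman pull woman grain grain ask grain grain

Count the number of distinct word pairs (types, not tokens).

38 tokens → 37 bigram windows in total.
Repeated bigrams (each contributes count−1 duplicates):
  grain grain: 3
  teacher she: 3
  ask grain: 2
  grain ask: 2
  she ask: 2
  start grain: 2
8 duplicate windows → 37 − 8 = 29 distinct.

29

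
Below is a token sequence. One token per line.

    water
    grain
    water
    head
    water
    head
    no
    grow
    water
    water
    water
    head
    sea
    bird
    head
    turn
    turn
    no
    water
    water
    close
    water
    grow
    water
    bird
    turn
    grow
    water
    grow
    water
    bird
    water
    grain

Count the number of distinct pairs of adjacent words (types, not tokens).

33 tokens → 32 bigram windows in total.
Repeated bigrams (each contributes count−1 duplicates):
  grow water: 4
  water head: 3
  water water: 3
  water bird: 2
  water grain: 2
  water grow: 2
10 duplicate windows → 32 − 10 = 22 distinct.

22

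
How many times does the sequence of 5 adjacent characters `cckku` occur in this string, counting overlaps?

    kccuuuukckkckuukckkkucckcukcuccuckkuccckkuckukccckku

Sliding a length-5 window over the 52 characters (48 positions):
  position 38–42: cckku
  position 48–52: cckku

2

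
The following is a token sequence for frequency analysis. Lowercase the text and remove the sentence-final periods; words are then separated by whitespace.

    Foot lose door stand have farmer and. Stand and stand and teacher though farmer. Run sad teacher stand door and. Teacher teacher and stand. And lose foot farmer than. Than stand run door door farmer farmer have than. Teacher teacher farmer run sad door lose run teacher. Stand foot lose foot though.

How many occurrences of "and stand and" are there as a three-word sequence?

Scanning the 50 overlapping trigram windows for "and stand and":
  position 7–9: and stand and
  position 9–11: and stand and
  position 23–25: and stand and

3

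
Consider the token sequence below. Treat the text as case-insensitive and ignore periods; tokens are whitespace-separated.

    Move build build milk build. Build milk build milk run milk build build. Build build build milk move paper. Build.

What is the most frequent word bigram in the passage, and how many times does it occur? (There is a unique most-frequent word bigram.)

Bigram frequencies (highest first):
  build build: 6
  build milk: 4
  milk build: 3
  move build: 1
  milk run: 1
  run milk: 1
  … (3 more, each ≤ 1)

"build build", 6 times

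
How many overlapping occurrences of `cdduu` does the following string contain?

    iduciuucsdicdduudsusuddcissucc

Sliding a length-5 window over the 30 characters (26 positions):
  position 12–16: cdduu

1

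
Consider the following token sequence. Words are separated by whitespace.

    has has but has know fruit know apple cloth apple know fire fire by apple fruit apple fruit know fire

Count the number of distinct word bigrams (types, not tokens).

16

20 tokens → 19 bigram windows in total.
Repeated bigrams (each contributes count−1 duplicates):
  apple fruit: 2
  fruit know: 2
  know fire: 2
3 duplicate windows → 19 − 3 = 16 distinct.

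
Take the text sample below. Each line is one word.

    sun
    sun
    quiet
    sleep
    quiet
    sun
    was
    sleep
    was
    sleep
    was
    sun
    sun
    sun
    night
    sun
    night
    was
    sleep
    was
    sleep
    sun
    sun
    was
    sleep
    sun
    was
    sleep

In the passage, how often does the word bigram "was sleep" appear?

6

Scanning the 27 overlapping bigram windows for "was sleep":
  position 7–8: was sleep
  position 9–10: was sleep
  position 18–19: was sleep
  position 20–21: was sleep
  position 24–25: was sleep
  position 27–28: was sleep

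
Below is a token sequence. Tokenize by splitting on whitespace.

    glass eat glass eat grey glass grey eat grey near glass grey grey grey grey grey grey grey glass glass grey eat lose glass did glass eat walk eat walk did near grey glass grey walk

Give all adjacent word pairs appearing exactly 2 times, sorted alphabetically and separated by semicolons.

Bigram counts meeting the condition (exactly 2 times):
  eat grey: 2
  eat walk: 2
  grey eat: 2

eat grey; eat walk; grey eat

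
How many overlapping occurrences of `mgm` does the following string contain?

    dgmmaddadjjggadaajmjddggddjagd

Sliding a length-3 window over the 30 characters (28 positions):
  (no match at any position)

0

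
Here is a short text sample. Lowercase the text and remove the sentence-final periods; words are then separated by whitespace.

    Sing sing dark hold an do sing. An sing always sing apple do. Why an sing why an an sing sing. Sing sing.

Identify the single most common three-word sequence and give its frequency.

"sing sing sing", 2 times

Trigram frequencies (highest first):
  sing sing sing: 2
  sing sing dark: 1
  sing dark hold: 1
  dark hold an: 1
  hold an do: 1
  an do sing: 1
  … (14 more, each ≤ 1)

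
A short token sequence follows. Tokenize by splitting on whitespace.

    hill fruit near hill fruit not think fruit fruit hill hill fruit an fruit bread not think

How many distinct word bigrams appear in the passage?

13

17 tokens → 16 bigram windows in total.
Repeated bigrams (each contributes count−1 duplicates):
  hill fruit: 3
  not think: 2
3 duplicate windows → 16 − 3 = 13 distinct.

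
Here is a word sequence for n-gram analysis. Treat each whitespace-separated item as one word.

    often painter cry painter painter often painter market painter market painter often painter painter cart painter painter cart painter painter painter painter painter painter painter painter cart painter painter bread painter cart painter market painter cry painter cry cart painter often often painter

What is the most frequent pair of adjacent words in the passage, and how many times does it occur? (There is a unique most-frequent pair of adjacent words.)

"painter painter", 11 times

Bigram frequencies (highest first):
  painter painter: 11
  cart painter: 5
  often painter: 4
  painter cart: 4
  painter cry: 3
  painter often: 3
  … (7 more, each ≤ 3)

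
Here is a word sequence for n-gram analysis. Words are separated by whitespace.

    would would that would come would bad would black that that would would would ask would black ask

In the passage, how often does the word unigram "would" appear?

Scanning the 18 tokens for "would":
  position 1: would
  position 2: would
  position 4: would
  position 6: would
  position 8: would
  position 12: would
  position 13: would
  position 14: would
  position 16: would

9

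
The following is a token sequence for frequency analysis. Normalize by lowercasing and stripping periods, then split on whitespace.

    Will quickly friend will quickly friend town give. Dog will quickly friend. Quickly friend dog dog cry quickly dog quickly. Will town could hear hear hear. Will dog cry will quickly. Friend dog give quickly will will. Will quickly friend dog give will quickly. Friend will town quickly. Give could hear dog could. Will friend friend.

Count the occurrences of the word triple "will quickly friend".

Scanning the 54 overlapping trigram windows for "will quickly friend":
  position 1–3: will quickly friend
  position 4–6: will quickly friend
  position 10–12: will quickly friend
  position 30–32: will quickly friend
  position 38–40: will quickly friend
  position 43–45: will quickly friend

6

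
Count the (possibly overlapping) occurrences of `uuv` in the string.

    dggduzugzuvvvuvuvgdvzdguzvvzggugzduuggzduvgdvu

Sliding a length-3 window over the 46 characters (44 positions):
  (no match at any position)

0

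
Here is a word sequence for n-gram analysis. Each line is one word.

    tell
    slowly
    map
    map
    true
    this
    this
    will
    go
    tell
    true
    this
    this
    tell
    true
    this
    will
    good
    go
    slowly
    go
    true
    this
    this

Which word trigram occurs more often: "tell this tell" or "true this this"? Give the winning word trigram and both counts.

"tell this tell": 0 occurrences
"true this this": 3 occurrences

"true this this" (3 vs 0)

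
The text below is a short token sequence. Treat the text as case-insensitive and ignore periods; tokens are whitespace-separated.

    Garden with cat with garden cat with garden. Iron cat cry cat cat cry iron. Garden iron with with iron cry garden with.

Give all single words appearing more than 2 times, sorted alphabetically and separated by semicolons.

cat; cry; garden; iron; with

Unigram counts meeting the condition (more than 2 times):
  cat: 5
  cry: 3
  garden: 5
  iron: 4
  with: 6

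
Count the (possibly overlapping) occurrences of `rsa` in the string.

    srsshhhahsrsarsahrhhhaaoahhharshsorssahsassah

2

Sliding a length-3 window over the 45 characters (43 positions):
  position 11–13: rsa
  position 14–16: rsa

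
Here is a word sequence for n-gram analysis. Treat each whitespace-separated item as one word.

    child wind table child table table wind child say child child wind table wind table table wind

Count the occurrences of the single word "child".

Scanning the 17 tokens for "child":
  position 1: child
  position 4: child
  position 8: child
  position 10: child
  position 11: child

5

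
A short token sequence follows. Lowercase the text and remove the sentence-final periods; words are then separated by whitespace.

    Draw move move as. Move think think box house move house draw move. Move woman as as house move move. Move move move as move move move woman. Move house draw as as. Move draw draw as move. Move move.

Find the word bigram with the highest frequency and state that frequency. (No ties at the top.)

"move move", 10 times

Bigram frequencies (highest first):
  move move: 10
  as move: 4
  draw move: 2
  move as: 2
  house move: 2
  move house: 2
  … (13 more, each ≤ 2)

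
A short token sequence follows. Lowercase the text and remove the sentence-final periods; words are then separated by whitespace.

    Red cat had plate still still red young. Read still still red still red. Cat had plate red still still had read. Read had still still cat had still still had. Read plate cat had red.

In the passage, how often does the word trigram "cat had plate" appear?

Scanning the 34 overlapping trigram windows for "cat had plate":
  position 2–4: cat had plate
  position 15–17: cat had plate

2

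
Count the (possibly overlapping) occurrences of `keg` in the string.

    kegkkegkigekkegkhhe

3

Sliding a length-3 window over the 19 characters (17 positions):
  position 1–3: keg
  position 5–7: keg
  position 13–15: keg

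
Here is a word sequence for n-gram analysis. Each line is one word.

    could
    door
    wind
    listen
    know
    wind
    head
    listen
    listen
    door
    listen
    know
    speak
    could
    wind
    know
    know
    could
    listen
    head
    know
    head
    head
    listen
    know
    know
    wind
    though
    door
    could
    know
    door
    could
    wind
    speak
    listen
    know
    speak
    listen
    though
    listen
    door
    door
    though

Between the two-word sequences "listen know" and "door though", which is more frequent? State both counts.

"listen know": 4 occurrences
"door though": 1 occurrence

"listen know" (4 vs 1)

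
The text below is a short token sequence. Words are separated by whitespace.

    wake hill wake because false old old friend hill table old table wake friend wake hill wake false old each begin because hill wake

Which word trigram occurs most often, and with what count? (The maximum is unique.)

"wake hill wake", 2 times

Trigram frequencies (highest first):
  wake hill wake: 2
  hill wake because: 1
  wake because false: 1
  because false old: 1
  false old old: 1
  old old friend: 1
  … (15 more, each ≤ 1)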